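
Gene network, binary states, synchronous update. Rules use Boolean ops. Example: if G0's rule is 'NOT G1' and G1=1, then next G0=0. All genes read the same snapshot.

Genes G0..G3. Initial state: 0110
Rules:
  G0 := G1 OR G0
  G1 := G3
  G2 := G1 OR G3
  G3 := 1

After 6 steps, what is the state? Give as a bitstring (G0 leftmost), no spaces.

Step 1: G0=G1|G0=1|0=1 G1=G3=0 G2=G1|G3=1|0=1 G3=1(const) -> 1011
Step 2: G0=G1|G0=0|1=1 G1=G3=1 G2=G1|G3=0|1=1 G3=1(const) -> 1111
Step 3: G0=G1|G0=1|1=1 G1=G3=1 G2=G1|G3=1|1=1 G3=1(const) -> 1111
Step 4: G0=G1|G0=1|1=1 G1=G3=1 G2=G1|G3=1|1=1 G3=1(const) -> 1111
Step 5: G0=G1|G0=1|1=1 G1=G3=1 G2=G1|G3=1|1=1 G3=1(const) -> 1111
Step 6: G0=G1|G0=1|1=1 G1=G3=1 G2=G1|G3=1|1=1 G3=1(const) -> 1111

1111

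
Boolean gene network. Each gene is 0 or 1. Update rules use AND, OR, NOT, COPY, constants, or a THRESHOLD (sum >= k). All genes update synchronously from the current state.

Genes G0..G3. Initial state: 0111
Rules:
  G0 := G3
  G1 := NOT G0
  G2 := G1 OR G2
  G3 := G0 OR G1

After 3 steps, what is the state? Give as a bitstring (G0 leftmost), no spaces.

Step 1: G0=G3=1 G1=NOT G0=NOT 0=1 G2=G1|G2=1|1=1 G3=G0|G1=0|1=1 -> 1111
Step 2: G0=G3=1 G1=NOT G0=NOT 1=0 G2=G1|G2=1|1=1 G3=G0|G1=1|1=1 -> 1011
Step 3: G0=G3=1 G1=NOT G0=NOT 1=0 G2=G1|G2=0|1=1 G3=G0|G1=1|0=1 -> 1011

1011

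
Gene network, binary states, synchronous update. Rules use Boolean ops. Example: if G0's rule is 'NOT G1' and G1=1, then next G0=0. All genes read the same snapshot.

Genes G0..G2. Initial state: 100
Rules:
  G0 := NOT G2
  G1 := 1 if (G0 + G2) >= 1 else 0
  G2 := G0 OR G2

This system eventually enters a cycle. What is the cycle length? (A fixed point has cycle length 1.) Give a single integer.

Answer: 1

Derivation:
Step 0: 100
Step 1: G0=NOT G2=NOT 0=1 G1=(1+0>=1)=1 G2=G0|G2=1|0=1 -> 111
Step 2: G0=NOT G2=NOT 1=0 G1=(1+1>=1)=1 G2=G0|G2=1|1=1 -> 011
Step 3: G0=NOT G2=NOT 1=0 G1=(0+1>=1)=1 G2=G0|G2=0|1=1 -> 011
State from step 3 equals state from step 2 -> cycle length 1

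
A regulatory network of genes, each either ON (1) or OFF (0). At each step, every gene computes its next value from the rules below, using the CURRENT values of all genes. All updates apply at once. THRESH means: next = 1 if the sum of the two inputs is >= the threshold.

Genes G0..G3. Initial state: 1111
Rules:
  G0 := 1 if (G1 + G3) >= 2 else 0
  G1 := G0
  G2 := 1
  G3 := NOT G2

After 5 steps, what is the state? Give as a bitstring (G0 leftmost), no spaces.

Step 1: G0=(1+1>=2)=1 G1=G0=1 G2=1(const) G3=NOT G2=NOT 1=0 -> 1110
Step 2: G0=(1+0>=2)=0 G1=G0=1 G2=1(const) G3=NOT G2=NOT 1=0 -> 0110
Step 3: G0=(1+0>=2)=0 G1=G0=0 G2=1(const) G3=NOT G2=NOT 1=0 -> 0010
Step 4: G0=(0+0>=2)=0 G1=G0=0 G2=1(const) G3=NOT G2=NOT 1=0 -> 0010
Step 5: G0=(0+0>=2)=0 G1=G0=0 G2=1(const) G3=NOT G2=NOT 1=0 -> 0010

0010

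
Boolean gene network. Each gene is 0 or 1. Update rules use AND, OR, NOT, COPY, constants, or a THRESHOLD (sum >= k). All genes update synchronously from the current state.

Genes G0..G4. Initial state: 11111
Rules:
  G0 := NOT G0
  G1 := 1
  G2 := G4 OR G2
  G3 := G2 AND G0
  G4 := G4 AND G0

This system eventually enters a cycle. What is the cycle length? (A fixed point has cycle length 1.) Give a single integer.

Answer: 2

Derivation:
Step 0: 11111
Step 1: G0=NOT G0=NOT 1=0 G1=1(const) G2=G4|G2=1|1=1 G3=G2&G0=1&1=1 G4=G4&G0=1&1=1 -> 01111
Step 2: G0=NOT G0=NOT 0=1 G1=1(const) G2=G4|G2=1|1=1 G3=G2&G0=1&0=0 G4=G4&G0=1&0=0 -> 11100
Step 3: G0=NOT G0=NOT 1=0 G1=1(const) G2=G4|G2=0|1=1 G3=G2&G0=1&1=1 G4=G4&G0=0&1=0 -> 01110
Step 4: G0=NOT G0=NOT 0=1 G1=1(const) G2=G4|G2=0|1=1 G3=G2&G0=1&0=0 G4=G4&G0=0&0=0 -> 11100
State from step 4 equals state from step 2 -> cycle length 2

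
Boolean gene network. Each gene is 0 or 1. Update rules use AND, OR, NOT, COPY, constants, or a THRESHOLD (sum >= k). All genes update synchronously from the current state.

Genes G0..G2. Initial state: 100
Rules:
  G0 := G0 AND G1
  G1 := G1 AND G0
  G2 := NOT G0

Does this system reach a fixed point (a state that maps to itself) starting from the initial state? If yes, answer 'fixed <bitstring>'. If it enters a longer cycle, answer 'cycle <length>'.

Step 0: 100
Step 1: G0=G0&G1=1&0=0 G1=G1&G0=0&1=0 G2=NOT G0=NOT 1=0 -> 000
Step 2: G0=G0&G1=0&0=0 G1=G1&G0=0&0=0 G2=NOT G0=NOT 0=1 -> 001
Step 3: G0=G0&G1=0&0=0 G1=G1&G0=0&0=0 G2=NOT G0=NOT 0=1 -> 001
Fixed point reached at step 2: 001

Answer: fixed 001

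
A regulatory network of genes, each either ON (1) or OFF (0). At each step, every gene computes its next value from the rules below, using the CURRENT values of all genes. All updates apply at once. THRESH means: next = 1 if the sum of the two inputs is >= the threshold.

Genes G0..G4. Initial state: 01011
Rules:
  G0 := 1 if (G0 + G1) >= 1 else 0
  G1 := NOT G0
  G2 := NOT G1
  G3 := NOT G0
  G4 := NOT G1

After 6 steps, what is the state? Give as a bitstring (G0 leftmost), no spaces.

Step 1: G0=(0+1>=1)=1 G1=NOT G0=NOT 0=1 G2=NOT G1=NOT 1=0 G3=NOT G0=NOT 0=1 G4=NOT G1=NOT 1=0 -> 11010
Step 2: G0=(1+1>=1)=1 G1=NOT G0=NOT 1=0 G2=NOT G1=NOT 1=0 G3=NOT G0=NOT 1=0 G4=NOT G1=NOT 1=0 -> 10000
Step 3: G0=(1+0>=1)=1 G1=NOT G0=NOT 1=0 G2=NOT G1=NOT 0=1 G3=NOT G0=NOT 1=0 G4=NOT G1=NOT 0=1 -> 10101
Step 4: G0=(1+0>=1)=1 G1=NOT G0=NOT 1=0 G2=NOT G1=NOT 0=1 G3=NOT G0=NOT 1=0 G4=NOT G1=NOT 0=1 -> 10101
Step 5: G0=(1+0>=1)=1 G1=NOT G0=NOT 1=0 G2=NOT G1=NOT 0=1 G3=NOT G0=NOT 1=0 G4=NOT G1=NOT 0=1 -> 10101
Step 6: G0=(1+0>=1)=1 G1=NOT G0=NOT 1=0 G2=NOT G1=NOT 0=1 G3=NOT G0=NOT 1=0 G4=NOT G1=NOT 0=1 -> 10101

10101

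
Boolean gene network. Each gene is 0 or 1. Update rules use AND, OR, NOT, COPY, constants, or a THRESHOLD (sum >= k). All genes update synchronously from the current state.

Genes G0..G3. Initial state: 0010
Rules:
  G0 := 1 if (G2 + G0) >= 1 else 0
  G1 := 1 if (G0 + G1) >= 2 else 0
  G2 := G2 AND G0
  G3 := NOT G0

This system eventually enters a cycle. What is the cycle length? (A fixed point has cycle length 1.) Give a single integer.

Answer: 1

Derivation:
Step 0: 0010
Step 1: G0=(1+0>=1)=1 G1=(0+0>=2)=0 G2=G2&G0=1&0=0 G3=NOT G0=NOT 0=1 -> 1001
Step 2: G0=(0+1>=1)=1 G1=(1+0>=2)=0 G2=G2&G0=0&1=0 G3=NOT G0=NOT 1=0 -> 1000
Step 3: G0=(0+1>=1)=1 G1=(1+0>=2)=0 G2=G2&G0=0&1=0 G3=NOT G0=NOT 1=0 -> 1000
State from step 3 equals state from step 2 -> cycle length 1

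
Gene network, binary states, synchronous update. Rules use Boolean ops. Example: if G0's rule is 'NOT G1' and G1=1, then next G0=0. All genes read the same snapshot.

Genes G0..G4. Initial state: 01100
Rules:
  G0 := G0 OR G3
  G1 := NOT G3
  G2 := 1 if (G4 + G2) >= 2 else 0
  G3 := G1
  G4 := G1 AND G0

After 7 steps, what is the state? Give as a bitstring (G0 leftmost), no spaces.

Step 1: G0=G0|G3=0|0=0 G1=NOT G3=NOT 0=1 G2=(0+1>=2)=0 G3=G1=1 G4=G1&G0=1&0=0 -> 01010
Step 2: G0=G0|G3=0|1=1 G1=NOT G3=NOT 1=0 G2=(0+0>=2)=0 G3=G1=1 G4=G1&G0=1&0=0 -> 10010
Step 3: G0=G0|G3=1|1=1 G1=NOT G3=NOT 1=0 G2=(0+0>=2)=0 G3=G1=0 G4=G1&G0=0&1=0 -> 10000
Step 4: G0=G0|G3=1|0=1 G1=NOT G3=NOT 0=1 G2=(0+0>=2)=0 G3=G1=0 G4=G1&G0=0&1=0 -> 11000
Step 5: G0=G0|G3=1|0=1 G1=NOT G3=NOT 0=1 G2=(0+0>=2)=0 G3=G1=1 G4=G1&G0=1&1=1 -> 11011
Step 6: G0=G0|G3=1|1=1 G1=NOT G3=NOT 1=0 G2=(1+0>=2)=0 G3=G1=1 G4=G1&G0=1&1=1 -> 10011
Step 7: G0=G0|G3=1|1=1 G1=NOT G3=NOT 1=0 G2=(1+0>=2)=0 G3=G1=0 G4=G1&G0=0&1=0 -> 10000

10000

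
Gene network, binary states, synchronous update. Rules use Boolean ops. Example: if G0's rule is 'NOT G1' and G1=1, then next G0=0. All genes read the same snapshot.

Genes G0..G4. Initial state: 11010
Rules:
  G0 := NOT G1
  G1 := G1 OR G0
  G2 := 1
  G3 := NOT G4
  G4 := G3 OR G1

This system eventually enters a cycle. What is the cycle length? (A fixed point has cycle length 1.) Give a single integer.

Step 0: 11010
Step 1: G0=NOT G1=NOT 1=0 G1=G1|G0=1|1=1 G2=1(const) G3=NOT G4=NOT 0=1 G4=G3|G1=1|1=1 -> 01111
Step 2: G0=NOT G1=NOT 1=0 G1=G1|G0=1|0=1 G2=1(const) G3=NOT G4=NOT 1=0 G4=G3|G1=1|1=1 -> 01101
Step 3: G0=NOT G1=NOT 1=0 G1=G1|G0=1|0=1 G2=1(const) G3=NOT G4=NOT 1=0 G4=G3|G1=0|1=1 -> 01101
State from step 3 equals state from step 2 -> cycle length 1

Answer: 1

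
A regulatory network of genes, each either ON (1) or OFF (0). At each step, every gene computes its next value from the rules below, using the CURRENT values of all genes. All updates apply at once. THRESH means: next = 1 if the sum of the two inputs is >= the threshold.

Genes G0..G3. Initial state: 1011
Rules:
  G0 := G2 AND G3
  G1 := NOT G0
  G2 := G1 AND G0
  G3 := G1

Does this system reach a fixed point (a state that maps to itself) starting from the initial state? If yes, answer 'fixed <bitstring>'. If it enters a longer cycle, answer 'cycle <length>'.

Step 0: 1011
Step 1: G0=G2&G3=1&1=1 G1=NOT G0=NOT 1=0 G2=G1&G0=0&1=0 G3=G1=0 -> 1000
Step 2: G0=G2&G3=0&0=0 G1=NOT G0=NOT 1=0 G2=G1&G0=0&1=0 G3=G1=0 -> 0000
Step 3: G0=G2&G3=0&0=0 G1=NOT G0=NOT 0=1 G2=G1&G0=0&0=0 G3=G1=0 -> 0100
Step 4: G0=G2&G3=0&0=0 G1=NOT G0=NOT 0=1 G2=G1&G0=1&0=0 G3=G1=1 -> 0101
Step 5: G0=G2&G3=0&1=0 G1=NOT G0=NOT 0=1 G2=G1&G0=1&0=0 G3=G1=1 -> 0101
Fixed point reached at step 4: 0101

Answer: fixed 0101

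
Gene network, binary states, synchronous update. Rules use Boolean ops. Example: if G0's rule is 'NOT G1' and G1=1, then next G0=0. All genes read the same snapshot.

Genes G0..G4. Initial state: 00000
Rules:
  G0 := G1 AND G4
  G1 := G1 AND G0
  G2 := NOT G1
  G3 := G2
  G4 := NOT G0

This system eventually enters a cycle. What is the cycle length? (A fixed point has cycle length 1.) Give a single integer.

Answer: 1

Derivation:
Step 0: 00000
Step 1: G0=G1&G4=0&0=0 G1=G1&G0=0&0=0 G2=NOT G1=NOT 0=1 G3=G2=0 G4=NOT G0=NOT 0=1 -> 00101
Step 2: G0=G1&G4=0&1=0 G1=G1&G0=0&0=0 G2=NOT G1=NOT 0=1 G3=G2=1 G4=NOT G0=NOT 0=1 -> 00111
Step 3: G0=G1&G4=0&1=0 G1=G1&G0=0&0=0 G2=NOT G1=NOT 0=1 G3=G2=1 G4=NOT G0=NOT 0=1 -> 00111
State from step 3 equals state from step 2 -> cycle length 1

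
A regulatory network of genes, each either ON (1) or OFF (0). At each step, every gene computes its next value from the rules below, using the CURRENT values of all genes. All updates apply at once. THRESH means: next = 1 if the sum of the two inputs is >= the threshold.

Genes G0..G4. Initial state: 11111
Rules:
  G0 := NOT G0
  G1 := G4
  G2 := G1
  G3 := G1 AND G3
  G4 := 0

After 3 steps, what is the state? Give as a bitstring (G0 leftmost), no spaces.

Step 1: G0=NOT G0=NOT 1=0 G1=G4=1 G2=G1=1 G3=G1&G3=1&1=1 G4=0(const) -> 01110
Step 2: G0=NOT G0=NOT 0=1 G1=G4=0 G2=G1=1 G3=G1&G3=1&1=1 G4=0(const) -> 10110
Step 3: G0=NOT G0=NOT 1=0 G1=G4=0 G2=G1=0 G3=G1&G3=0&1=0 G4=0(const) -> 00000

00000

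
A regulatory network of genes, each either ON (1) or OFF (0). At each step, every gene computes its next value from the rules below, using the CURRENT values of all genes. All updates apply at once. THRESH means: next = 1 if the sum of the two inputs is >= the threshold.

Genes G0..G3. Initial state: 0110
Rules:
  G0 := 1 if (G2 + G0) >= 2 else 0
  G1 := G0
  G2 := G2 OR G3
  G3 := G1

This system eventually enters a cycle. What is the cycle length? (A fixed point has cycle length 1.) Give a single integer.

Step 0: 0110
Step 1: G0=(1+0>=2)=0 G1=G0=0 G2=G2|G3=1|0=1 G3=G1=1 -> 0011
Step 2: G0=(1+0>=2)=0 G1=G0=0 G2=G2|G3=1|1=1 G3=G1=0 -> 0010
Step 3: G0=(1+0>=2)=0 G1=G0=0 G2=G2|G3=1|0=1 G3=G1=0 -> 0010
State from step 3 equals state from step 2 -> cycle length 1

Answer: 1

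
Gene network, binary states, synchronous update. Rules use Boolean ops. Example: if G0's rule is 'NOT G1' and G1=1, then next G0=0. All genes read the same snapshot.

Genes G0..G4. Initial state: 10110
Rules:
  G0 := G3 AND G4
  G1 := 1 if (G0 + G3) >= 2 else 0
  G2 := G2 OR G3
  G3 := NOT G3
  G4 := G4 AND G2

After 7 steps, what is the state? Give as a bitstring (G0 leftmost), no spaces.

Step 1: G0=G3&G4=1&0=0 G1=(1+1>=2)=1 G2=G2|G3=1|1=1 G3=NOT G3=NOT 1=0 G4=G4&G2=0&1=0 -> 01100
Step 2: G0=G3&G4=0&0=0 G1=(0+0>=2)=0 G2=G2|G3=1|0=1 G3=NOT G3=NOT 0=1 G4=G4&G2=0&1=0 -> 00110
Step 3: G0=G3&G4=1&0=0 G1=(0+1>=2)=0 G2=G2|G3=1|1=1 G3=NOT G3=NOT 1=0 G4=G4&G2=0&1=0 -> 00100
Step 4: G0=G3&G4=0&0=0 G1=(0+0>=2)=0 G2=G2|G3=1|0=1 G3=NOT G3=NOT 0=1 G4=G4&G2=0&1=0 -> 00110
Step 5: G0=G3&G4=1&0=0 G1=(0+1>=2)=0 G2=G2|G3=1|1=1 G3=NOT G3=NOT 1=0 G4=G4&G2=0&1=0 -> 00100
Step 6: G0=G3&G4=0&0=0 G1=(0+0>=2)=0 G2=G2|G3=1|0=1 G3=NOT G3=NOT 0=1 G4=G4&G2=0&1=0 -> 00110
Step 7: G0=G3&G4=1&0=0 G1=(0+1>=2)=0 G2=G2|G3=1|1=1 G3=NOT G3=NOT 1=0 G4=G4&G2=0&1=0 -> 00100

00100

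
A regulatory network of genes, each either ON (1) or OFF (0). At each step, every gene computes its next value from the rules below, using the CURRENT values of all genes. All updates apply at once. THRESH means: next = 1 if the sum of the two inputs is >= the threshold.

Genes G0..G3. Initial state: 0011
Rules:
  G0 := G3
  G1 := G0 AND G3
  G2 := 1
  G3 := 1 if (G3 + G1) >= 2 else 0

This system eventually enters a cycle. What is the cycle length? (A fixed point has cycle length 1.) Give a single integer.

Step 0: 0011
Step 1: G0=G3=1 G1=G0&G3=0&1=0 G2=1(const) G3=(1+0>=2)=0 -> 1010
Step 2: G0=G3=0 G1=G0&G3=1&0=0 G2=1(const) G3=(0+0>=2)=0 -> 0010
Step 3: G0=G3=0 G1=G0&G3=0&0=0 G2=1(const) G3=(0+0>=2)=0 -> 0010
State from step 3 equals state from step 2 -> cycle length 1

Answer: 1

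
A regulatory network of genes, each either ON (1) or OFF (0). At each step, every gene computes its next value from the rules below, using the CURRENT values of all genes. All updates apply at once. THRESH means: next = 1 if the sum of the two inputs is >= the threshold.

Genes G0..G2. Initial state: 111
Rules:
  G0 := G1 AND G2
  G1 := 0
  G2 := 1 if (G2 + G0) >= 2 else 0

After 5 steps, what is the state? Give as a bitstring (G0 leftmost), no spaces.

Step 1: G0=G1&G2=1&1=1 G1=0(const) G2=(1+1>=2)=1 -> 101
Step 2: G0=G1&G2=0&1=0 G1=0(const) G2=(1+1>=2)=1 -> 001
Step 3: G0=G1&G2=0&1=0 G1=0(const) G2=(1+0>=2)=0 -> 000
Step 4: G0=G1&G2=0&0=0 G1=0(const) G2=(0+0>=2)=0 -> 000
Step 5: G0=G1&G2=0&0=0 G1=0(const) G2=(0+0>=2)=0 -> 000

000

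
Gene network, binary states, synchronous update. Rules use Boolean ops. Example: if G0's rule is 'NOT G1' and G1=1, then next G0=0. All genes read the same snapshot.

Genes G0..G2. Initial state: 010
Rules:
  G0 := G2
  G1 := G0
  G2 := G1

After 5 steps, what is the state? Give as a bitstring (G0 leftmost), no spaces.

Step 1: G0=G2=0 G1=G0=0 G2=G1=1 -> 001
Step 2: G0=G2=1 G1=G0=0 G2=G1=0 -> 100
Step 3: G0=G2=0 G1=G0=1 G2=G1=0 -> 010
Step 4: G0=G2=0 G1=G0=0 G2=G1=1 -> 001
Step 5: G0=G2=1 G1=G0=0 G2=G1=0 -> 100

100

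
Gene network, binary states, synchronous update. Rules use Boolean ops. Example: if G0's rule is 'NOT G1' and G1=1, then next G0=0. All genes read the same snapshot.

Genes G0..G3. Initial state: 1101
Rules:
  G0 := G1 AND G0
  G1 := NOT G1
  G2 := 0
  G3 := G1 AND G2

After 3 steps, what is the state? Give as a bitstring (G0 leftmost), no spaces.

Step 1: G0=G1&G0=1&1=1 G1=NOT G1=NOT 1=0 G2=0(const) G3=G1&G2=1&0=0 -> 1000
Step 2: G0=G1&G0=0&1=0 G1=NOT G1=NOT 0=1 G2=0(const) G3=G1&G2=0&0=0 -> 0100
Step 3: G0=G1&G0=1&0=0 G1=NOT G1=NOT 1=0 G2=0(const) G3=G1&G2=1&0=0 -> 0000

0000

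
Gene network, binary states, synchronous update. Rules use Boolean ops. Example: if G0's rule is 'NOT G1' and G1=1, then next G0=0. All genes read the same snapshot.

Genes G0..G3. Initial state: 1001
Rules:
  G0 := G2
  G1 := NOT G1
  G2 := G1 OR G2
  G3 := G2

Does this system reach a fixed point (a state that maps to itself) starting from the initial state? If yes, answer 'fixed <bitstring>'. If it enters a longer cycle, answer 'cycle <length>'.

Step 0: 1001
Step 1: G0=G2=0 G1=NOT G1=NOT 0=1 G2=G1|G2=0|0=0 G3=G2=0 -> 0100
Step 2: G0=G2=0 G1=NOT G1=NOT 1=0 G2=G1|G2=1|0=1 G3=G2=0 -> 0010
Step 3: G0=G2=1 G1=NOT G1=NOT 0=1 G2=G1|G2=0|1=1 G3=G2=1 -> 1111
Step 4: G0=G2=1 G1=NOT G1=NOT 1=0 G2=G1|G2=1|1=1 G3=G2=1 -> 1011
Step 5: G0=G2=1 G1=NOT G1=NOT 0=1 G2=G1|G2=0|1=1 G3=G2=1 -> 1111
Cycle of length 2 starting at step 3 -> no fixed point

Answer: cycle 2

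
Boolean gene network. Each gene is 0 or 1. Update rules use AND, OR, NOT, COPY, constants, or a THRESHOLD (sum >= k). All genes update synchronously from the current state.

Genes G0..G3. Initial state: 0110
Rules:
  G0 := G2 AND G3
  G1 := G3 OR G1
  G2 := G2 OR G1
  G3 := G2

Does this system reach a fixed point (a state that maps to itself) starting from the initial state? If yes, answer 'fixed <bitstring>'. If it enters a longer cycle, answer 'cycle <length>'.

Answer: fixed 1111

Derivation:
Step 0: 0110
Step 1: G0=G2&G3=1&0=0 G1=G3|G1=0|1=1 G2=G2|G1=1|1=1 G3=G2=1 -> 0111
Step 2: G0=G2&G3=1&1=1 G1=G3|G1=1|1=1 G2=G2|G1=1|1=1 G3=G2=1 -> 1111
Step 3: G0=G2&G3=1&1=1 G1=G3|G1=1|1=1 G2=G2|G1=1|1=1 G3=G2=1 -> 1111
Fixed point reached at step 2: 1111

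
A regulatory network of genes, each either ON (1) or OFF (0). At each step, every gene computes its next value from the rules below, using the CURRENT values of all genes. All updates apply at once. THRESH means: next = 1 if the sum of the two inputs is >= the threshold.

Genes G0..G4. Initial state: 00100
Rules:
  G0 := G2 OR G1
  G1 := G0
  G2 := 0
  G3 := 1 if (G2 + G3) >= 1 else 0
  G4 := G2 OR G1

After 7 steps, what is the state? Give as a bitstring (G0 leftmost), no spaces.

Step 1: G0=G2|G1=1|0=1 G1=G0=0 G2=0(const) G3=(1+0>=1)=1 G4=G2|G1=1|0=1 -> 10011
Step 2: G0=G2|G1=0|0=0 G1=G0=1 G2=0(const) G3=(0+1>=1)=1 G4=G2|G1=0|0=0 -> 01010
Step 3: G0=G2|G1=0|1=1 G1=G0=0 G2=0(const) G3=(0+1>=1)=1 G4=G2|G1=0|1=1 -> 10011
Step 4: G0=G2|G1=0|0=0 G1=G0=1 G2=0(const) G3=(0+1>=1)=1 G4=G2|G1=0|0=0 -> 01010
Step 5: G0=G2|G1=0|1=1 G1=G0=0 G2=0(const) G3=(0+1>=1)=1 G4=G2|G1=0|1=1 -> 10011
Step 6: G0=G2|G1=0|0=0 G1=G0=1 G2=0(const) G3=(0+1>=1)=1 G4=G2|G1=0|0=0 -> 01010
Step 7: G0=G2|G1=0|1=1 G1=G0=0 G2=0(const) G3=(0+1>=1)=1 G4=G2|G1=0|1=1 -> 10011

10011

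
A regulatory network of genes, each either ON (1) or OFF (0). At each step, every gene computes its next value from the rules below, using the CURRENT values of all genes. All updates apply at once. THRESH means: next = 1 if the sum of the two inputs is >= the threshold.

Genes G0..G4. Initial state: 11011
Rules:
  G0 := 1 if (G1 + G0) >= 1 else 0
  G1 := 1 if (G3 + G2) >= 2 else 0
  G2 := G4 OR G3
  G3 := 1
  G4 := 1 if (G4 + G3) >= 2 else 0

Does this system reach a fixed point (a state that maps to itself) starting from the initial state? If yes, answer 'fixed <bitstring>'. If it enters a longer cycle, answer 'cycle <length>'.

Step 0: 11011
Step 1: G0=(1+1>=1)=1 G1=(1+0>=2)=0 G2=G4|G3=1|1=1 G3=1(const) G4=(1+1>=2)=1 -> 10111
Step 2: G0=(0+1>=1)=1 G1=(1+1>=2)=1 G2=G4|G3=1|1=1 G3=1(const) G4=(1+1>=2)=1 -> 11111
Step 3: G0=(1+1>=1)=1 G1=(1+1>=2)=1 G2=G4|G3=1|1=1 G3=1(const) G4=(1+1>=2)=1 -> 11111
Fixed point reached at step 2: 11111

Answer: fixed 11111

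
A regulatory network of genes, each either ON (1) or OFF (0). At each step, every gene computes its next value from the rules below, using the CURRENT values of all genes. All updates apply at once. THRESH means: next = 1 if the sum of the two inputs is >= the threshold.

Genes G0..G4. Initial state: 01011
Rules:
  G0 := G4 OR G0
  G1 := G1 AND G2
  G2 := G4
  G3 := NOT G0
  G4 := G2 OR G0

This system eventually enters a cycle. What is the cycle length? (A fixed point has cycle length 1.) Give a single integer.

Answer: 1

Derivation:
Step 0: 01011
Step 1: G0=G4|G0=1|0=1 G1=G1&G2=1&0=0 G2=G4=1 G3=NOT G0=NOT 0=1 G4=G2|G0=0|0=0 -> 10110
Step 2: G0=G4|G0=0|1=1 G1=G1&G2=0&1=0 G2=G4=0 G3=NOT G0=NOT 1=0 G4=G2|G0=1|1=1 -> 10001
Step 3: G0=G4|G0=1|1=1 G1=G1&G2=0&0=0 G2=G4=1 G3=NOT G0=NOT 1=0 G4=G2|G0=0|1=1 -> 10101
Step 4: G0=G4|G0=1|1=1 G1=G1&G2=0&1=0 G2=G4=1 G3=NOT G0=NOT 1=0 G4=G2|G0=1|1=1 -> 10101
State from step 4 equals state from step 3 -> cycle length 1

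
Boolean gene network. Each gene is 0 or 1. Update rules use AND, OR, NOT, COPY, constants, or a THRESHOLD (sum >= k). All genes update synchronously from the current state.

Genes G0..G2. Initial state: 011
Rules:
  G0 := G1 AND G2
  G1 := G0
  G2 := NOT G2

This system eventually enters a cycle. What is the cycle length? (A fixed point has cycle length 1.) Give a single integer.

Step 0: 011
Step 1: G0=G1&G2=1&1=1 G1=G0=0 G2=NOT G2=NOT 1=0 -> 100
Step 2: G0=G1&G2=0&0=0 G1=G0=1 G2=NOT G2=NOT 0=1 -> 011
State from step 2 equals state from step 0 -> cycle length 2

Answer: 2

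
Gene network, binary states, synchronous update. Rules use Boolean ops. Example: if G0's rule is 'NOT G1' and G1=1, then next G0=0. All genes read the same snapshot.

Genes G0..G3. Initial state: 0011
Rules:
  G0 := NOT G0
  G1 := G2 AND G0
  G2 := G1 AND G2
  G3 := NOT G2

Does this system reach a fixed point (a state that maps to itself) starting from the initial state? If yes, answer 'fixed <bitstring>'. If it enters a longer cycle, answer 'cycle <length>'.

Step 0: 0011
Step 1: G0=NOT G0=NOT 0=1 G1=G2&G0=1&0=0 G2=G1&G2=0&1=0 G3=NOT G2=NOT 1=0 -> 1000
Step 2: G0=NOT G0=NOT 1=0 G1=G2&G0=0&1=0 G2=G1&G2=0&0=0 G3=NOT G2=NOT 0=1 -> 0001
Step 3: G0=NOT G0=NOT 0=1 G1=G2&G0=0&0=0 G2=G1&G2=0&0=0 G3=NOT G2=NOT 0=1 -> 1001
Step 4: G0=NOT G0=NOT 1=0 G1=G2&G0=0&1=0 G2=G1&G2=0&0=0 G3=NOT G2=NOT 0=1 -> 0001
Cycle of length 2 starting at step 2 -> no fixed point

Answer: cycle 2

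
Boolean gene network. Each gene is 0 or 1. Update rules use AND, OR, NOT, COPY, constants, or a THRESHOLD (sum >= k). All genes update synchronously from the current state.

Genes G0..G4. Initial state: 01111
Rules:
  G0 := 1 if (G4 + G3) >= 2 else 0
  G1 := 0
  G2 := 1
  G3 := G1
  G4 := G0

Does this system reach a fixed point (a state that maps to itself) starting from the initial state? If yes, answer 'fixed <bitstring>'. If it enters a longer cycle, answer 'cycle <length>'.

Answer: fixed 00100

Derivation:
Step 0: 01111
Step 1: G0=(1+1>=2)=1 G1=0(const) G2=1(const) G3=G1=1 G4=G0=0 -> 10110
Step 2: G0=(0+1>=2)=0 G1=0(const) G2=1(const) G3=G1=0 G4=G0=1 -> 00101
Step 3: G0=(1+0>=2)=0 G1=0(const) G2=1(const) G3=G1=0 G4=G0=0 -> 00100
Step 4: G0=(0+0>=2)=0 G1=0(const) G2=1(const) G3=G1=0 G4=G0=0 -> 00100
Fixed point reached at step 3: 00100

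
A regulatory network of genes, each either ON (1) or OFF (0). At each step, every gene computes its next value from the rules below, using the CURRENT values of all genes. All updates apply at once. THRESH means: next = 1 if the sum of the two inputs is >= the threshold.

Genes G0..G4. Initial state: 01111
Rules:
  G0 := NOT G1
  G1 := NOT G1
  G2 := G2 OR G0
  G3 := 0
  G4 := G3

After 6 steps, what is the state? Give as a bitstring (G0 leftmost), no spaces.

Step 1: G0=NOT G1=NOT 1=0 G1=NOT G1=NOT 1=0 G2=G2|G0=1|0=1 G3=0(const) G4=G3=1 -> 00101
Step 2: G0=NOT G1=NOT 0=1 G1=NOT G1=NOT 0=1 G2=G2|G0=1|0=1 G3=0(const) G4=G3=0 -> 11100
Step 3: G0=NOT G1=NOT 1=0 G1=NOT G1=NOT 1=0 G2=G2|G0=1|1=1 G3=0(const) G4=G3=0 -> 00100
Step 4: G0=NOT G1=NOT 0=1 G1=NOT G1=NOT 0=1 G2=G2|G0=1|0=1 G3=0(const) G4=G3=0 -> 11100
Step 5: G0=NOT G1=NOT 1=0 G1=NOT G1=NOT 1=0 G2=G2|G0=1|1=1 G3=0(const) G4=G3=0 -> 00100
Step 6: G0=NOT G1=NOT 0=1 G1=NOT G1=NOT 0=1 G2=G2|G0=1|0=1 G3=0(const) G4=G3=0 -> 11100

11100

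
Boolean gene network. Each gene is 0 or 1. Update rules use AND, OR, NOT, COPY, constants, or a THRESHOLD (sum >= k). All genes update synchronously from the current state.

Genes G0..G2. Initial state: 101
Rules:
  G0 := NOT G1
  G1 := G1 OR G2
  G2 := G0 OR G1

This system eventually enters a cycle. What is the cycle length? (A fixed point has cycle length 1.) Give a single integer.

Step 0: 101
Step 1: G0=NOT G1=NOT 0=1 G1=G1|G2=0|1=1 G2=G0|G1=1|0=1 -> 111
Step 2: G0=NOT G1=NOT 1=0 G1=G1|G2=1|1=1 G2=G0|G1=1|1=1 -> 011
Step 3: G0=NOT G1=NOT 1=0 G1=G1|G2=1|1=1 G2=G0|G1=0|1=1 -> 011
State from step 3 equals state from step 2 -> cycle length 1

Answer: 1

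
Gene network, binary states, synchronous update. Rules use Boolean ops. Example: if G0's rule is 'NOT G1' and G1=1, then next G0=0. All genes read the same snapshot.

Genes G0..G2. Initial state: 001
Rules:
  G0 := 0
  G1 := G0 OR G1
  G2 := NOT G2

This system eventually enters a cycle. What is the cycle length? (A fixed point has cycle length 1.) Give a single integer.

Step 0: 001
Step 1: G0=0(const) G1=G0|G1=0|0=0 G2=NOT G2=NOT 1=0 -> 000
Step 2: G0=0(const) G1=G0|G1=0|0=0 G2=NOT G2=NOT 0=1 -> 001
State from step 2 equals state from step 0 -> cycle length 2

Answer: 2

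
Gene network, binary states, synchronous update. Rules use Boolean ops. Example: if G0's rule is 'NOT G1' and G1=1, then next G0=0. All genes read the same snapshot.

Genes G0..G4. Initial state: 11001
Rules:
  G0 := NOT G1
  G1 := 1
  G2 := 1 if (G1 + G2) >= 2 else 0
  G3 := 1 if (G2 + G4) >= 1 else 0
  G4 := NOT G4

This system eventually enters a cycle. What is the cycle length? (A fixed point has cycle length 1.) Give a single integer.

Answer: 2

Derivation:
Step 0: 11001
Step 1: G0=NOT G1=NOT 1=0 G1=1(const) G2=(1+0>=2)=0 G3=(0+1>=1)=1 G4=NOT G4=NOT 1=0 -> 01010
Step 2: G0=NOT G1=NOT 1=0 G1=1(const) G2=(1+0>=2)=0 G3=(0+0>=1)=0 G4=NOT G4=NOT 0=1 -> 01001
Step 3: G0=NOT G1=NOT 1=0 G1=1(const) G2=(1+0>=2)=0 G3=(0+1>=1)=1 G4=NOT G4=NOT 1=0 -> 01010
State from step 3 equals state from step 1 -> cycle length 2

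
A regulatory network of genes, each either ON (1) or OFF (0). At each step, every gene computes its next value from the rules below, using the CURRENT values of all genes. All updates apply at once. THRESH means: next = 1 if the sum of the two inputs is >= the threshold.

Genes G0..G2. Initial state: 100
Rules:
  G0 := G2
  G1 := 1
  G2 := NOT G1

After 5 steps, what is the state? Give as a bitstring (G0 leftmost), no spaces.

Step 1: G0=G2=0 G1=1(const) G2=NOT G1=NOT 0=1 -> 011
Step 2: G0=G2=1 G1=1(const) G2=NOT G1=NOT 1=0 -> 110
Step 3: G0=G2=0 G1=1(const) G2=NOT G1=NOT 1=0 -> 010
Step 4: G0=G2=0 G1=1(const) G2=NOT G1=NOT 1=0 -> 010
Step 5: G0=G2=0 G1=1(const) G2=NOT G1=NOT 1=0 -> 010

010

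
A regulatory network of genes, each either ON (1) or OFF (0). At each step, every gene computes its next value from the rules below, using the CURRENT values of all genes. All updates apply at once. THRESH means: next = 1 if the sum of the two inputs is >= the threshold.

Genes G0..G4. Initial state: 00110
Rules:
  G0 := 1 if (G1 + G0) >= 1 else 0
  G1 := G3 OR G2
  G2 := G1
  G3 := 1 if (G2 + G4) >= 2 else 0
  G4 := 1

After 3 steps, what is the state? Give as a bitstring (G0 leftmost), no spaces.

Step 1: G0=(0+0>=1)=0 G1=G3|G2=1|1=1 G2=G1=0 G3=(1+0>=2)=0 G4=1(const) -> 01001
Step 2: G0=(1+0>=1)=1 G1=G3|G2=0|0=0 G2=G1=1 G3=(0+1>=2)=0 G4=1(const) -> 10101
Step 3: G0=(0+1>=1)=1 G1=G3|G2=0|1=1 G2=G1=0 G3=(1+1>=2)=1 G4=1(const) -> 11011

11011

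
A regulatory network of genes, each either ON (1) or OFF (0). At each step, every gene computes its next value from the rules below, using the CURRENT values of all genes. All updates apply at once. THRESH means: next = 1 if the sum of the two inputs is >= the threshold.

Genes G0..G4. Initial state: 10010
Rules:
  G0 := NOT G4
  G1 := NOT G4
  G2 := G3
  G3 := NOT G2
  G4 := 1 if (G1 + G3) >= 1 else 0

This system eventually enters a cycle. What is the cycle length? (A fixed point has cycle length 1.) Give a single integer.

Step 0: 10010
Step 1: G0=NOT G4=NOT 0=1 G1=NOT G4=NOT 0=1 G2=G3=1 G3=NOT G2=NOT 0=1 G4=(0+1>=1)=1 -> 11111
Step 2: G0=NOT G4=NOT 1=0 G1=NOT G4=NOT 1=0 G2=G3=1 G3=NOT G2=NOT 1=0 G4=(1+1>=1)=1 -> 00101
Step 3: G0=NOT G4=NOT 1=0 G1=NOT G4=NOT 1=0 G2=G3=0 G3=NOT G2=NOT 1=0 G4=(0+0>=1)=0 -> 00000
Step 4: G0=NOT G4=NOT 0=1 G1=NOT G4=NOT 0=1 G2=G3=0 G3=NOT G2=NOT 0=1 G4=(0+0>=1)=0 -> 11010
Step 5: G0=NOT G4=NOT 0=1 G1=NOT G4=NOT 0=1 G2=G3=1 G3=NOT G2=NOT 0=1 G4=(1+1>=1)=1 -> 11111
State from step 5 equals state from step 1 -> cycle length 4

Answer: 4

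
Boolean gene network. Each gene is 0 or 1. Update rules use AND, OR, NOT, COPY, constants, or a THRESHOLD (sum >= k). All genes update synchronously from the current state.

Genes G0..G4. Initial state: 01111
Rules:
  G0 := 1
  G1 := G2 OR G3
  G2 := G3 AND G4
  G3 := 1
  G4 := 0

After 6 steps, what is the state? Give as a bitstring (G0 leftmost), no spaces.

Step 1: G0=1(const) G1=G2|G3=1|1=1 G2=G3&G4=1&1=1 G3=1(const) G4=0(const) -> 11110
Step 2: G0=1(const) G1=G2|G3=1|1=1 G2=G3&G4=1&0=0 G3=1(const) G4=0(const) -> 11010
Step 3: G0=1(const) G1=G2|G3=0|1=1 G2=G3&G4=1&0=0 G3=1(const) G4=0(const) -> 11010
Step 4: G0=1(const) G1=G2|G3=0|1=1 G2=G3&G4=1&0=0 G3=1(const) G4=0(const) -> 11010
Step 5: G0=1(const) G1=G2|G3=0|1=1 G2=G3&G4=1&0=0 G3=1(const) G4=0(const) -> 11010
Step 6: G0=1(const) G1=G2|G3=0|1=1 G2=G3&G4=1&0=0 G3=1(const) G4=0(const) -> 11010

11010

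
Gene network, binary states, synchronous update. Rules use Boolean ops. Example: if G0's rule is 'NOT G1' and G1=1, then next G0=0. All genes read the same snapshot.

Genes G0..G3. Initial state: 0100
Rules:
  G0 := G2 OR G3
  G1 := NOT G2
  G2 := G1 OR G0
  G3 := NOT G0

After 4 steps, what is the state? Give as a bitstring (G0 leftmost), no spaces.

Step 1: G0=G2|G3=0|0=0 G1=NOT G2=NOT 0=1 G2=G1|G0=1|0=1 G3=NOT G0=NOT 0=1 -> 0111
Step 2: G0=G2|G3=1|1=1 G1=NOT G2=NOT 1=0 G2=G1|G0=1|0=1 G3=NOT G0=NOT 0=1 -> 1011
Step 3: G0=G2|G3=1|1=1 G1=NOT G2=NOT 1=0 G2=G1|G0=0|1=1 G3=NOT G0=NOT 1=0 -> 1010
Step 4: G0=G2|G3=1|0=1 G1=NOT G2=NOT 1=0 G2=G1|G0=0|1=1 G3=NOT G0=NOT 1=0 -> 1010

1010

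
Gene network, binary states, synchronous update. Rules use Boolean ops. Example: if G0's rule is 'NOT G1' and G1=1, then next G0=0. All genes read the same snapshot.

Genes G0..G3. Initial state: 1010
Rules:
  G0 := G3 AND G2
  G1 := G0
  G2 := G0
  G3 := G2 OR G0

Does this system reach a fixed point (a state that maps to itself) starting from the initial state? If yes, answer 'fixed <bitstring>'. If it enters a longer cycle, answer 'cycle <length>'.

Answer: cycle 2

Derivation:
Step 0: 1010
Step 1: G0=G3&G2=0&1=0 G1=G0=1 G2=G0=1 G3=G2|G0=1|1=1 -> 0111
Step 2: G0=G3&G2=1&1=1 G1=G0=0 G2=G0=0 G3=G2|G0=1|0=1 -> 1001
Step 3: G0=G3&G2=1&0=0 G1=G0=1 G2=G0=1 G3=G2|G0=0|1=1 -> 0111
Cycle of length 2 starting at step 1 -> no fixed point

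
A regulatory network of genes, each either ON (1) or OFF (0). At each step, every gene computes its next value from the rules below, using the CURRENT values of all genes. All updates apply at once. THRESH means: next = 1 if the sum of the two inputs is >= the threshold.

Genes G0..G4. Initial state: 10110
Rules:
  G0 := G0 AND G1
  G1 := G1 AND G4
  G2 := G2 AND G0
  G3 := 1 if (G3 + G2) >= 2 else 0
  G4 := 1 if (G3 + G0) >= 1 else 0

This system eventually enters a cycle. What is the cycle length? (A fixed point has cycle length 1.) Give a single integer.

Answer: 1

Derivation:
Step 0: 10110
Step 1: G0=G0&G1=1&0=0 G1=G1&G4=0&0=0 G2=G2&G0=1&1=1 G3=(1+1>=2)=1 G4=(1+1>=1)=1 -> 00111
Step 2: G0=G0&G1=0&0=0 G1=G1&G4=0&1=0 G2=G2&G0=1&0=0 G3=(1+1>=2)=1 G4=(1+0>=1)=1 -> 00011
Step 3: G0=G0&G1=0&0=0 G1=G1&G4=0&1=0 G2=G2&G0=0&0=0 G3=(1+0>=2)=0 G4=(1+0>=1)=1 -> 00001
Step 4: G0=G0&G1=0&0=0 G1=G1&G4=0&1=0 G2=G2&G0=0&0=0 G3=(0+0>=2)=0 G4=(0+0>=1)=0 -> 00000
Step 5: G0=G0&G1=0&0=0 G1=G1&G4=0&0=0 G2=G2&G0=0&0=0 G3=(0+0>=2)=0 G4=(0+0>=1)=0 -> 00000
State from step 5 equals state from step 4 -> cycle length 1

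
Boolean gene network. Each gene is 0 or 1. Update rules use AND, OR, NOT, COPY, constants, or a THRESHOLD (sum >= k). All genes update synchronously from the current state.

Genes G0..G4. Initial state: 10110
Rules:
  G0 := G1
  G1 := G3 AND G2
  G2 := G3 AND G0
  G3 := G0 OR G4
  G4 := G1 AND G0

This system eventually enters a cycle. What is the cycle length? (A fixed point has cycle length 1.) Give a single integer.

Answer: 1

Derivation:
Step 0: 10110
Step 1: G0=G1=0 G1=G3&G2=1&1=1 G2=G3&G0=1&1=1 G3=G0|G4=1|0=1 G4=G1&G0=0&1=0 -> 01110
Step 2: G0=G1=1 G1=G3&G2=1&1=1 G2=G3&G0=1&0=0 G3=G0|G4=0|0=0 G4=G1&G0=1&0=0 -> 11000
Step 3: G0=G1=1 G1=G3&G2=0&0=0 G2=G3&G0=0&1=0 G3=G0|G4=1|0=1 G4=G1&G0=1&1=1 -> 10011
Step 4: G0=G1=0 G1=G3&G2=1&0=0 G2=G3&G0=1&1=1 G3=G0|G4=1|1=1 G4=G1&G0=0&1=0 -> 00110
Step 5: G0=G1=0 G1=G3&G2=1&1=1 G2=G3&G0=1&0=0 G3=G0|G4=0|0=0 G4=G1&G0=0&0=0 -> 01000
Step 6: G0=G1=1 G1=G3&G2=0&0=0 G2=G3&G0=0&0=0 G3=G0|G4=0|0=0 G4=G1&G0=1&0=0 -> 10000
Step 7: G0=G1=0 G1=G3&G2=0&0=0 G2=G3&G0=0&1=0 G3=G0|G4=1|0=1 G4=G1&G0=0&1=0 -> 00010
Step 8: G0=G1=0 G1=G3&G2=1&0=0 G2=G3&G0=1&0=0 G3=G0|G4=0|0=0 G4=G1&G0=0&0=0 -> 00000
Step 9: G0=G1=0 G1=G3&G2=0&0=0 G2=G3&G0=0&0=0 G3=G0|G4=0|0=0 G4=G1&G0=0&0=0 -> 00000
State from step 9 equals state from step 8 -> cycle length 1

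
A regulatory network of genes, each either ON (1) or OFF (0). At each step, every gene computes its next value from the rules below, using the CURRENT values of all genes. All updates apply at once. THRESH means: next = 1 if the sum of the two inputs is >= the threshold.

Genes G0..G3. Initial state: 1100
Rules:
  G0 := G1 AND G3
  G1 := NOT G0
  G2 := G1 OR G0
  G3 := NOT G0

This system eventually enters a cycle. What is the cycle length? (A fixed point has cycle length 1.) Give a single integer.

Answer: 4

Derivation:
Step 0: 1100
Step 1: G0=G1&G3=1&0=0 G1=NOT G0=NOT 1=0 G2=G1|G0=1|1=1 G3=NOT G0=NOT 1=0 -> 0010
Step 2: G0=G1&G3=0&0=0 G1=NOT G0=NOT 0=1 G2=G1|G0=0|0=0 G3=NOT G0=NOT 0=1 -> 0101
Step 3: G0=G1&G3=1&1=1 G1=NOT G0=NOT 0=1 G2=G1|G0=1|0=1 G3=NOT G0=NOT 0=1 -> 1111
Step 4: G0=G1&G3=1&1=1 G1=NOT G0=NOT 1=0 G2=G1|G0=1|1=1 G3=NOT G0=NOT 1=0 -> 1010
Step 5: G0=G1&G3=0&0=0 G1=NOT G0=NOT 1=0 G2=G1|G0=0|1=1 G3=NOT G0=NOT 1=0 -> 0010
State from step 5 equals state from step 1 -> cycle length 4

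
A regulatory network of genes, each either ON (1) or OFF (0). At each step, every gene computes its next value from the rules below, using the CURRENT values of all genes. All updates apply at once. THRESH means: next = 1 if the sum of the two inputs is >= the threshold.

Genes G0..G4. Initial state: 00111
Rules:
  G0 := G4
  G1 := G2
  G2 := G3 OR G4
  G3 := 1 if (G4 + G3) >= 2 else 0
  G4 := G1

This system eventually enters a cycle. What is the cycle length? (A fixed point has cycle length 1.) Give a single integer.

Answer: 1

Derivation:
Step 0: 00111
Step 1: G0=G4=1 G1=G2=1 G2=G3|G4=1|1=1 G3=(1+1>=2)=1 G4=G1=0 -> 11110
Step 2: G0=G4=0 G1=G2=1 G2=G3|G4=1|0=1 G3=(0+1>=2)=0 G4=G1=1 -> 01101
Step 3: G0=G4=1 G1=G2=1 G2=G3|G4=0|1=1 G3=(1+0>=2)=0 G4=G1=1 -> 11101
Step 4: G0=G4=1 G1=G2=1 G2=G3|G4=0|1=1 G3=(1+0>=2)=0 G4=G1=1 -> 11101
State from step 4 equals state from step 3 -> cycle length 1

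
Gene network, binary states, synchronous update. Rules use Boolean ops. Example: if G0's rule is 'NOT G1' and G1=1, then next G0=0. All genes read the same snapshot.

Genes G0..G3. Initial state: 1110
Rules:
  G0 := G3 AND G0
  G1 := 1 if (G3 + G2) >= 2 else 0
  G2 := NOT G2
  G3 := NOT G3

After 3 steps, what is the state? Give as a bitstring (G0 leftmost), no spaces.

Step 1: G0=G3&G0=0&1=0 G1=(0+1>=2)=0 G2=NOT G2=NOT 1=0 G3=NOT G3=NOT 0=1 -> 0001
Step 2: G0=G3&G0=1&0=0 G1=(1+0>=2)=0 G2=NOT G2=NOT 0=1 G3=NOT G3=NOT 1=0 -> 0010
Step 3: G0=G3&G0=0&0=0 G1=(0+1>=2)=0 G2=NOT G2=NOT 1=0 G3=NOT G3=NOT 0=1 -> 0001

0001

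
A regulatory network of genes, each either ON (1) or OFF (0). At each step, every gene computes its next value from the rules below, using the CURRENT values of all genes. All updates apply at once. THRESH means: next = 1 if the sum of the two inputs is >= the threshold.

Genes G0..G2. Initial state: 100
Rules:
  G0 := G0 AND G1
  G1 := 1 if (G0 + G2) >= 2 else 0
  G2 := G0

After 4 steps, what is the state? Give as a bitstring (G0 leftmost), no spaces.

Step 1: G0=G0&G1=1&0=0 G1=(1+0>=2)=0 G2=G0=1 -> 001
Step 2: G0=G0&G1=0&0=0 G1=(0+1>=2)=0 G2=G0=0 -> 000
Step 3: G0=G0&G1=0&0=0 G1=(0+0>=2)=0 G2=G0=0 -> 000
Step 4: G0=G0&G1=0&0=0 G1=(0+0>=2)=0 G2=G0=0 -> 000

000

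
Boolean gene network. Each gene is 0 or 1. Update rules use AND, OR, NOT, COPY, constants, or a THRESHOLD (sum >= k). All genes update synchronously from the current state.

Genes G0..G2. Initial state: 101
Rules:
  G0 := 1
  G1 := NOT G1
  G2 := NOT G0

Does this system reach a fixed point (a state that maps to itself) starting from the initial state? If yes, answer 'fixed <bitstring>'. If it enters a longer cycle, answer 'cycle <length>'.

Answer: cycle 2

Derivation:
Step 0: 101
Step 1: G0=1(const) G1=NOT G1=NOT 0=1 G2=NOT G0=NOT 1=0 -> 110
Step 2: G0=1(const) G1=NOT G1=NOT 1=0 G2=NOT G0=NOT 1=0 -> 100
Step 3: G0=1(const) G1=NOT G1=NOT 0=1 G2=NOT G0=NOT 1=0 -> 110
Cycle of length 2 starting at step 1 -> no fixed point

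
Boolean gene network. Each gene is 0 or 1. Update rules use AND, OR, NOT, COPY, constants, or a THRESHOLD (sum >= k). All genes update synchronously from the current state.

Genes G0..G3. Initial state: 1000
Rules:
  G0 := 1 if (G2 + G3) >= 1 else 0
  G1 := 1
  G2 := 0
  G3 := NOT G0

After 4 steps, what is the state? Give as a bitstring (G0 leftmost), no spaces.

Step 1: G0=(0+0>=1)=0 G1=1(const) G2=0(const) G3=NOT G0=NOT 1=0 -> 0100
Step 2: G0=(0+0>=1)=0 G1=1(const) G2=0(const) G3=NOT G0=NOT 0=1 -> 0101
Step 3: G0=(0+1>=1)=1 G1=1(const) G2=0(const) G3=NOT G0=NOT 0=1 -> 1101
Step 4: G0=(0+1>=1)=1 G1=1(const) G2=0(const) G3=NOT G0=NOT 1=0 -> 1100

1100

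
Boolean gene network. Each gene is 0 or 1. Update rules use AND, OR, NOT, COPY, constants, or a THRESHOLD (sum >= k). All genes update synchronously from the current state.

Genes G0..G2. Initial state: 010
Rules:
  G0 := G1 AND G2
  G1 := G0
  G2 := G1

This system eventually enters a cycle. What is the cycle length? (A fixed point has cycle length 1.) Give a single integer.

Answer: 1

Derivation:
Step 0: 010
Step 1: G0=G1&G2=1&0=0 G1=G0=0 G2=G1=1 -> 001
Step 2: G0=G1&G2=0&1=0 G1=G0=0 G2=G1=0 -> 000
Step 3: G0=G1&G2=0&0=0 G1=G0=0 G2=G1=0 -> 000
State from step 3 equals state from step 2 -> cycle length 1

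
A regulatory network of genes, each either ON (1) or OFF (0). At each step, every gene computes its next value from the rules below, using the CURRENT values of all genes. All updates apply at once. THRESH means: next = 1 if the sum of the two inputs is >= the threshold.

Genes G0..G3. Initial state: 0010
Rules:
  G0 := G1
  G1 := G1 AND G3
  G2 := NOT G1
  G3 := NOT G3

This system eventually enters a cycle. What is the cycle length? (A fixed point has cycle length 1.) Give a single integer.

Step 0: 0010
Step 1: G0=G1=0 G1=G1&G3=0&0=0 G2=NOT G1=NOT 0=1 G3=NOT G3=NOT 0=1 -> 0011
Step 2: G0=G1=0 G1=G1&G3=0&1=0 G2=NOT G1=NOT 0=1 G3=NOT G3=NOT 1=0 -> 0010
State from step 2 equals state from step 0 -> cycle length 2

Answer: 2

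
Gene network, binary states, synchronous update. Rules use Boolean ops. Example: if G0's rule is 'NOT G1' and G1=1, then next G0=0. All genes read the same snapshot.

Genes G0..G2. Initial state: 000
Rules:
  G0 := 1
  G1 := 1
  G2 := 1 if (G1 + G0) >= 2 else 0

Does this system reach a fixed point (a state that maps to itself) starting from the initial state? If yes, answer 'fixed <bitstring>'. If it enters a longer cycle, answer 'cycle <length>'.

Answer: fixed 111

Derivation:
Step 0: 000
Step 1: G0=1(const) G1=1(const) G2=(0+0>=2)=0 -> 110
Step 2: G0=1(const) G1=1(const) G2=(1+1>=2)=1 -> 111
Step 3: G0=1(const) G1=1(const) G2=(1+1>=2)=1 -> 111
Fixed point reached at step 2: 111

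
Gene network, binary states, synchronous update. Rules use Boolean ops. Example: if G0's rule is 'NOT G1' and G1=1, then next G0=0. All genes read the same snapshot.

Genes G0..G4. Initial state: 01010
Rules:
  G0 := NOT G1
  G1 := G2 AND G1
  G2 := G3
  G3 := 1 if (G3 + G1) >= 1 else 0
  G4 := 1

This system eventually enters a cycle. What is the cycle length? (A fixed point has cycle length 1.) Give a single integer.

Step 0: 01010
Step 1: G0=NOT G1=NOT 1=0 G1=G2&G1=0&1=0 G2=G3=1 G3=(1+1>=1)=1 G4=1(const) -> 00111
Step 2: G0=NOT G1=NOT 0=1 G1=G2&G1=1&0=0 G2=G3=1 G3=(1+0>=1)=1 G4=1(const) -> 10111
Step 3: G0=NOT G1=NOT 0=1 G1=G2&G1=1&0=0 G2=G3=1 G3=(1+0>=1)=1 G4=1(const) -> 10111
State from step 3 equals state from step 2 -> cycle length 1

Answer: 1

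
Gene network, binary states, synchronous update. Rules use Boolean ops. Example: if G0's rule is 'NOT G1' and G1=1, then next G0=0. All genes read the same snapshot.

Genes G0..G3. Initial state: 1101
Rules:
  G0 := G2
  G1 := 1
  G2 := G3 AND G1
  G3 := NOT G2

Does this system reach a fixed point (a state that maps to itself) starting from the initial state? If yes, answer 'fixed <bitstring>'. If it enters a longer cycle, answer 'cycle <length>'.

Step 0: 1101
Step 1: G0=G2=0 G1=1(const) G2=G3&G1=1&1=1 G3=NOT G2=NOT 0=1 -> 0111
Step 2: G0=G2=1 G1=1(const) G2=G3&G1=1&1=1 G3=NOT G2=NOT 1=0 -> 1110
Step 3: G0=G2=1 G1=1(const) G2=G3&G1=0&1=0 G3=NOT G2=NOT 1=0 -> 1100
Step 4: G0=G2=0 G1=1(const) G2=G3&G1=0&1=0 G3=NOT G2=NOT 0=1 -> 0101
Step 5: G0=G2=0 G1=1(const) G2=G3&G1=1&1=1 G3=NOT G2=NOT 0=1 -> 0111
Cycle of length 4 starting at step 1 -> no fixed point

Answer: cycle 4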